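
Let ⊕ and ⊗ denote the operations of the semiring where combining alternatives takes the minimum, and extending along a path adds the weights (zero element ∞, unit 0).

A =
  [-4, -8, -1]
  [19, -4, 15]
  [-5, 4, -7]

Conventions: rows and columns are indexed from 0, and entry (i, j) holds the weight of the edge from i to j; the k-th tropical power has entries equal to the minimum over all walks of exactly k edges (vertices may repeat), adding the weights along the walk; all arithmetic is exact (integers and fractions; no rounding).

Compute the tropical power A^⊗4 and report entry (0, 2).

A^⊗2:
  [-8, -12, -8]
  [10, -8, 8]
  [-12, -13, -14]
A^⊗3:
  [-13, -16, -15]
  [3, -12, 1]
  [-19, -20, -21]
A^⊗4:
  [-20, -21, -22]
  [-4, -16, -6]
  [-26, -27, -28]
Key observation: the optimum is the walk 0->2->2->2->2, with weight (-1) + (-7) + (-7) + (-7) = -22.
Optimal value attained by: walk 0->2->2->2->2.
Answer: (A^⊗4)[0][2] = -22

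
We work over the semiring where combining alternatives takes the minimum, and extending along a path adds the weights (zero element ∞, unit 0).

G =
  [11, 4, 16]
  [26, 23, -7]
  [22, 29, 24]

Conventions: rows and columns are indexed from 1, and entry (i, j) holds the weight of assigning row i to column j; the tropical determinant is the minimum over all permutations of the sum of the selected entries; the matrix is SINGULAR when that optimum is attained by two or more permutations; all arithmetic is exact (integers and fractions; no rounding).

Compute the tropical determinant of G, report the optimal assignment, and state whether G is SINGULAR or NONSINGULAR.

σ = (1, 2, 3): 11 + 23 + 24 = 58
σ = (1, 3, 2): 11 + (-7) + 29 = 33
σ = (2, 1, 3): 4 + 26 + 24 = 54
σ = (2, 3, 1): 4 + (-7) + 22 = 19
σ = (3, 1, 2): 16 + 26 + 29 = 71
σ = (3, 2, 1): 16 + 23 + 22 = 61
Optimal value attained by: σ = (2, 3, 1).
Answer: det⊕(G) = 19; verdict: NONSINGULAR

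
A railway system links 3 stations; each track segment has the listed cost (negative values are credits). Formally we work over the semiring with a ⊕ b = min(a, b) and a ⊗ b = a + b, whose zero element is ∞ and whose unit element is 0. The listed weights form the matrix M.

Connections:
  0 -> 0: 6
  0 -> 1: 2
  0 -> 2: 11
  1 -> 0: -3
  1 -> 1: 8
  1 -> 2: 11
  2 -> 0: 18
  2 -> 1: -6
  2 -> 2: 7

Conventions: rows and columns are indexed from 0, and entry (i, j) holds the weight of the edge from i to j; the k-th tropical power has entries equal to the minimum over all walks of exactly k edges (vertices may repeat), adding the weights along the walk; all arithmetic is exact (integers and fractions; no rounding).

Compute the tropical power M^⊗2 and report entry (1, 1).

M^⊗2:
  [-1, 5, 13]
  [3, -1, 8]
  [-9, 1, 5]
Key observation: the optimum is the walk 1->0->1, with weight (-3) + 2 = -1.
Optimal value attained by: walk 1->0->1.
Answer: (M^⊗2)[1][1] = -1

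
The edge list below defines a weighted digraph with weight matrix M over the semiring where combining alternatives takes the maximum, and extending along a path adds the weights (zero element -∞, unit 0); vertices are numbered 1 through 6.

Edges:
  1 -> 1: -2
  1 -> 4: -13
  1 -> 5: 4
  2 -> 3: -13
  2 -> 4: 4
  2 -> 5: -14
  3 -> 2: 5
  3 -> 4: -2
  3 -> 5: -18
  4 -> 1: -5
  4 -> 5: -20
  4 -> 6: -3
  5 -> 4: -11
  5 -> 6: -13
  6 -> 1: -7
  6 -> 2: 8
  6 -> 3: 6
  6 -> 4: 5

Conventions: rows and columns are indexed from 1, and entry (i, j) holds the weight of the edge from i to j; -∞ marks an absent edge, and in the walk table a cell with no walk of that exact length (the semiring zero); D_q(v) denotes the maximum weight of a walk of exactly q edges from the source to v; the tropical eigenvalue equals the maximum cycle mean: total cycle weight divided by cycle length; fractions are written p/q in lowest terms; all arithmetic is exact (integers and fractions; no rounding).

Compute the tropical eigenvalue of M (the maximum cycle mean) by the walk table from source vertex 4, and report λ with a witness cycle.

q=0: [-∞, -∞, -∞, 0, -∞, -∞]
q=1: [-5, -∞, -∞, -∞, -20, -3]
q=2: [-7, 5, 3, 2, -1, -33]
q=3: [-3, 8, -8, 9, -3, -1]
q=4: [4, 7, 5, 12, 1, 6]
q=5: [7, 14, 12, 11, 8, 9]
q=6: [6, 17, 15, 18, 11, 8]
Optimal cycle mean attained by: cycle 2->4->6->2, total 4 + (-3) + 8, length 3.
Answer: λ = 3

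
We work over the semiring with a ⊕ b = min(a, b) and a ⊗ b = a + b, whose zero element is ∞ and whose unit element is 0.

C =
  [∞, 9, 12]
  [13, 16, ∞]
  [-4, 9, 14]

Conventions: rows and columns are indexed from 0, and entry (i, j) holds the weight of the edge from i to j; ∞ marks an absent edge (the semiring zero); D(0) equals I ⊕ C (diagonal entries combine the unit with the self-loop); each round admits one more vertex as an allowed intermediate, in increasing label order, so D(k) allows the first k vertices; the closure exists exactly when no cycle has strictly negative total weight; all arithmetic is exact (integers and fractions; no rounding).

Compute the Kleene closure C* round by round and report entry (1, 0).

D(0):
  [0, 9, 12]
  [13, 0, ∞]
  [-4, 9, 0]
D(1):
  [0, 9, 12]
  [13, 0, 25]
  [-4, 5, 0]
D(2):
  [0, 9, 12]
  [13, 0, 25]
  [-4, 5, 0]
D(3):
  [0, 9, 12]
  [13, 0, 25]
  [-4, 5, 0]
Answer: C*[1][0] = 13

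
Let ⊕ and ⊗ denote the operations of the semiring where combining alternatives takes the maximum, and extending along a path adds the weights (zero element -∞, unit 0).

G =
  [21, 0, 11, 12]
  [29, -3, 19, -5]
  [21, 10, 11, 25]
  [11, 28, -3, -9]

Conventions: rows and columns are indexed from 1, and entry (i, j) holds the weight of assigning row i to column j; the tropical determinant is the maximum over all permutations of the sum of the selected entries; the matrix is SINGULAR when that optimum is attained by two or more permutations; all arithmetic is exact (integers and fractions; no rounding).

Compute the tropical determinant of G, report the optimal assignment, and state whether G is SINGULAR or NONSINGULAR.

σ = (1, 2, 3, 4): 21 + (-3) + 11 + (-9) = 20
σ = (1, 2, 4, 3): 21 + (-3) + 25 + (-3) = 40
σ = (1, 3, 2, 4): 21 + 19 + 10 + (-9) = 41
σ = (1, 3, 4, 2): 21 + 19 + 25 + 28 = 93
σ = (1, 4, 2, 3): 21 + (-5) + 10 + (-3) = 23
σ = (1, 4, 3, 2): 21 + (-5) + 11 + 28 = 55
σ = (2, 1, 3, 4): 0 + 29 + 11 + (-9) = 31
σ = (2, 1, 4, 3): 0 + 29 + 25 + (-3) = 51
σ = (2, 3, 1, 4): 0 + 19 + 21 + (-9) = 31
σ = (2, 3, 4, 1): 0 + 19 + 25 + 11 = 55
σ = (2, 4, 1, 3): 0 + (-5) + 21 + (-3) = 13
σ = (2, 4, 3, 1): 0 + (-5) + 11 + 11 = 17
σ = (3, 1, 2, 4): 11 + 29 + 10 + (-9) = 41
σ = (3, 1, 4, 2): 11 + 29 + 25 + 28 = 93
σ = (3, 2, 1, 4): 11 + (-3) + 21 + (-9) = 20
σ = (3, 2, 4, 1): 11 + (-3) + 25 + 11 = 44
σ = (3, 4, 1, 2): 11 + (-5) + 21 + 28 = 55
σ = (3, 4, 2, 1): 11 + (-5) + 10 + 11 = 27
σ = (4, 1, 2, 3): 12 + 29 + 10 + (-3) = 48
σ = (4, 1, 3, 2): 12 + 29 + 11 + 28 = 80
σ = (4, 2, 1, 3): 12 + (-3) + 21 + (-3) = 27
σ = (4, 2, 3, 1): 12 + (-3) + 11 + 11 = 31
σ = (4, 3, 1, 2): 12 + 19 + 21 + 28 = 80
σ = (4, 3, 2, 1): 12 + 19 + 10 + 11 = 52
Optimal value attained by: σ = (1, 3, 4, 2).
Answer: det⊕(G) = 93; verdict: SINGULAR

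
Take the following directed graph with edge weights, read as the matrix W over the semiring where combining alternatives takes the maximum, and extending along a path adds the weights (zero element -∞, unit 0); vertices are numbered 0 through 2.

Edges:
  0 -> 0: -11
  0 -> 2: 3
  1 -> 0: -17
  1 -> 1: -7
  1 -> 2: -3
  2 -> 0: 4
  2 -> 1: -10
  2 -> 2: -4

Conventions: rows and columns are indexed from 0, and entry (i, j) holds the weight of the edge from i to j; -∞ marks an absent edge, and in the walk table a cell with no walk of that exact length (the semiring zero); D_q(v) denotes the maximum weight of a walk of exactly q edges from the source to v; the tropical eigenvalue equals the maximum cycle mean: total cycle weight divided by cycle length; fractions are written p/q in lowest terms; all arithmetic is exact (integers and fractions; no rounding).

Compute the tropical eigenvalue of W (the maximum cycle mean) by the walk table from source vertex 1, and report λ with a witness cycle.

q=0: [-∞, 0, -∞]
q=1: [-17, -7, -3]
q=2: [1, -13, -7]
q=3: [-3, -17, 4]
Optimal cycle mean attained by: cycle 0->2->0, total 3 + 4, length 2.
Answer: λ = 7/2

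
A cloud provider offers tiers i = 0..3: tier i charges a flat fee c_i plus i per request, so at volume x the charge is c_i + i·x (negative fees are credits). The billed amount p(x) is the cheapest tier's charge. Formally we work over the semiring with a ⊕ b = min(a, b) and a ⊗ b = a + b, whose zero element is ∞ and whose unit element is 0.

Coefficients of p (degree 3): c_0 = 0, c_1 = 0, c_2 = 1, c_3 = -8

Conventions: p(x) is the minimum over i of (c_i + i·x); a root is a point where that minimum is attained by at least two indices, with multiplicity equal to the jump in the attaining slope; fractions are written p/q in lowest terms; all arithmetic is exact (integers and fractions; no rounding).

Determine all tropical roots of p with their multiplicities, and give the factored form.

hull edge (i=0, c=0) to (i=3, c=-8): slope -8/3, span 3
Factored form: p(x) = -8 ⊗ (x ⊕ 8/3) ⊗ (x ⊕ 8/3) ⊗ (x ⊕ 8/3)
Answer: roots = 8/3 (mult 3)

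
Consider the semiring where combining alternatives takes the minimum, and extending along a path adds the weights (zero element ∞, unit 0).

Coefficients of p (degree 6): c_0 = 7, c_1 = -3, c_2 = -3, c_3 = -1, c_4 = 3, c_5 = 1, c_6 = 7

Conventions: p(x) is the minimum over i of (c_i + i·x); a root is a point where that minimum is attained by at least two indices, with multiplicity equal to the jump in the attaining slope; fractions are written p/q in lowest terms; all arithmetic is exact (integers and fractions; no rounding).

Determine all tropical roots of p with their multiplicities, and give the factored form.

hull edge (i=0, c=7) to (i=1, c=-3): slope -10, span 1
hull edge (i=1, c=-3) to (i=2, c=-3): slope 0, span 1
hull edge (i=2, c=-3) to (i=5, c=1): slope 4/3, span 3
hull edge (i=5, c=1) to (i=6, c=7): slope 6, span 1
Factored form: p(x) = 7 ⊗ (x ⊕ (-6)) ⊗ (x ⊕ (-4/3)) ⊗ (x ⊕ (-4/3)) ⊗ (x ⊕ (-4/3)) ⊗ (x ⊕ 0) ⊗ (x ⊕ 10)
Answer: roots = -6 (mult 1), -4/3 (mult 3), 0 (mult 1), 10 (mult 1)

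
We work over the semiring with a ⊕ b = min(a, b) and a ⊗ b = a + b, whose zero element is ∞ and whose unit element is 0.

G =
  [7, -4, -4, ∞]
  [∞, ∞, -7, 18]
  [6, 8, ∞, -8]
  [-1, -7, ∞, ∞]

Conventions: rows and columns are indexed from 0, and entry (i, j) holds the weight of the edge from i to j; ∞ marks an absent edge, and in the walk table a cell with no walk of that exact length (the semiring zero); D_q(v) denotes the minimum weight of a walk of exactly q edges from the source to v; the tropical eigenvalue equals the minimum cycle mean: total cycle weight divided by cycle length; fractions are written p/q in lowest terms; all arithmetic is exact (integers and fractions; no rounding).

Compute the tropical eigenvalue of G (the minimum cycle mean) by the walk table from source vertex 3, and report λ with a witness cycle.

q=0: [∞, ∞, ∞, 0]
q=1: [-1, -7, ∞, ∞]
q=2: [6, -5, -14, 11]
q=3: [-8, -6, -12, -22]
q=4: [-23, -29, -13, -20]
Optimal cycle mean attained by: cycle 1->2->3->1, total (-7) + (-8) + (-7), length 3.
Answer: λ = -22/3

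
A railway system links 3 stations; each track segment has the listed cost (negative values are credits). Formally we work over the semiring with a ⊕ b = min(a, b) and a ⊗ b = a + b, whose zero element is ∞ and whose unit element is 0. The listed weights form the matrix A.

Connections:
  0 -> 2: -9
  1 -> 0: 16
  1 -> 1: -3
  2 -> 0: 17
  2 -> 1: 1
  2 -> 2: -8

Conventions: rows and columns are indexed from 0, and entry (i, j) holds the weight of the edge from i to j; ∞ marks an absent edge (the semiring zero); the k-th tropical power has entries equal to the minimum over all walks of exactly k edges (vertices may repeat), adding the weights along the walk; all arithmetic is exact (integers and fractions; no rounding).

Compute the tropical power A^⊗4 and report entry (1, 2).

A^⊗2:
  [8, -8, -17]
  [13, -6, 7]
  [9, -7, -16]
A^⊗3:
  [0, -16, -25]
  [10, -9, -1]
  [1, -15, -24]
A^⊗4:
  [-8, -24, -33]
  [7, -12, -9]
  [-7, -23, -32]
Key observation: the optimum is the walk 1->0->2->2->2, with weight 16 + (-9) + (-8) + (-8) = -9.
Optimal value attained by: walk 1->0->2->2->2.
Answer: (A^⊗4)[1][2] = -9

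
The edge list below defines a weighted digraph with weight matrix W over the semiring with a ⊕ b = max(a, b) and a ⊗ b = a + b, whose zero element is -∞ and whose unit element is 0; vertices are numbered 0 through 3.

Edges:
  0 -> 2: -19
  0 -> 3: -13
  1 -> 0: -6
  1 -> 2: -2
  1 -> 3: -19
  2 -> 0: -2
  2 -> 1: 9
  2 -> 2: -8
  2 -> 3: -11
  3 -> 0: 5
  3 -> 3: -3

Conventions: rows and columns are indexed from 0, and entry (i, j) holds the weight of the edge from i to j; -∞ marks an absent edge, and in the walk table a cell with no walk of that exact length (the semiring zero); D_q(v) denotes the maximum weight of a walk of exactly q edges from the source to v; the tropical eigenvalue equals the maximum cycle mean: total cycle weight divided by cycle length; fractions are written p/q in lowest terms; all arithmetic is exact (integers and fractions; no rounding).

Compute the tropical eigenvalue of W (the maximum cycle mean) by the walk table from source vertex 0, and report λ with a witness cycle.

q=0: [0, -∞, -∞, -∞]
q=1: [-∞, -∞, -19, -13]
q=2: [-8, -10, -27, -16]
q=3: [-11, -18, -12, -19]
q=4: [-14, -3, -20, -22]
Optimal cycle mean attained by: cycle 1->2->1, total (-2) + 9, length 2.
Answer: λ = 7/2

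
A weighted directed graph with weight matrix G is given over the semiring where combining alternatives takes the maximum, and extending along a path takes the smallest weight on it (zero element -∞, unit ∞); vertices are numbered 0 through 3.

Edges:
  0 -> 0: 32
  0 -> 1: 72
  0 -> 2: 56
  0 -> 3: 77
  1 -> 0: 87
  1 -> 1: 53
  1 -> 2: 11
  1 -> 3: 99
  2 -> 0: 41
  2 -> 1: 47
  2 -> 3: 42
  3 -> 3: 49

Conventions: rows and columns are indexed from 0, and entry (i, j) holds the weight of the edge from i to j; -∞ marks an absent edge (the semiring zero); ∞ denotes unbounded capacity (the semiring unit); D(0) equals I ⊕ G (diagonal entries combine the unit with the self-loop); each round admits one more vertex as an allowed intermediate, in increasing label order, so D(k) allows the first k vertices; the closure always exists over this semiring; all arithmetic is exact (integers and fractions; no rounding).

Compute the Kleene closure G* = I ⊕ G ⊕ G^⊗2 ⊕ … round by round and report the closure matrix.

D(0):
  [∞, 72, 56, 77]
  [87, ∞, 11, 99]
  [41, 47, ∞, 42]
  [-∞, -∞, -∞, ∞]
D(1):
  [∞, 72, 56, 77]
  [87, ∞, 56, 99]
  [41, 47, ∞, 42]
  [-∞, -∞, -∞, ∞]
D(2):
  [∞, 72, 56, 77]
  [87, ∞, 56, 99]
  [47, 47, ∞, 47]
  [-∞, -∞, -∞, ∞]
D(3):
  [∞, 72, 56, 77]
  [87, ∞, 56, 99]
  [47, 47, ∞, 47]
  [-∞, -∞, -∞, ∞]
D(4):
  [∞, 72, 56, 77]
  [87, ∞, 56, 99]
  [47, 47, ∞, 47]
  [-∞, -∞, -∞, ∞]
Answer: G* = [[∞, 72, 56, 77], [87, ∞, 56, 99], [47, 47, ∞, 47], [-∞, -∞, -∞, ∞]]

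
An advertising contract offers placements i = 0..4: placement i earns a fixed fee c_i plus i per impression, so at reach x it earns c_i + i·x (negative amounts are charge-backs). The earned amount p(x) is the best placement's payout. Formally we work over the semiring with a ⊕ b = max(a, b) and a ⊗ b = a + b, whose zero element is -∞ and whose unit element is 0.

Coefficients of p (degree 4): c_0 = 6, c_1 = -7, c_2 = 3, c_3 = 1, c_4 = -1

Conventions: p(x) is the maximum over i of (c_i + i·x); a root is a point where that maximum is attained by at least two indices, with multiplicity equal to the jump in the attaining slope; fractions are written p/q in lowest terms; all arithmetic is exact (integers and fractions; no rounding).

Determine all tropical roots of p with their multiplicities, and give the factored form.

hull edge (i=0, c=6) to (i=2, c=3): slope -3/2, span 2
hull edge (i=2, c=3) to (i=4, c=-1): slope -2, span 2
Factored form: p(x) = -1 ⊗ (x ⊕ 3/2) ⊗ (x ⊕ 3/2) ⊗ (x ⊕ 2) ⊗ (x ⊕ 2)
Answer: roots = 3/2 (mult 2), 2 (mult 2)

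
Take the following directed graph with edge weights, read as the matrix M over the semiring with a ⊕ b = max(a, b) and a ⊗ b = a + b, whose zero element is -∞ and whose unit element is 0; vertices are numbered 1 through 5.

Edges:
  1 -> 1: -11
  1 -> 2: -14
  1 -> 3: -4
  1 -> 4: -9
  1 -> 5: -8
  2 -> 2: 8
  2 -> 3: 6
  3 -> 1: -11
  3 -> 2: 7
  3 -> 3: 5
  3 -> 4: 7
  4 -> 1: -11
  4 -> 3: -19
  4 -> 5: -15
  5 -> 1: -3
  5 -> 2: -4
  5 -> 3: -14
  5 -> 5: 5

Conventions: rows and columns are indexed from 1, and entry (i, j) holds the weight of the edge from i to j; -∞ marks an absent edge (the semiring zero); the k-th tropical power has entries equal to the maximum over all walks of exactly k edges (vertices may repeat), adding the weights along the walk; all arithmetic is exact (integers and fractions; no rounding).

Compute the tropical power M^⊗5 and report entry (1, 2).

M^⊗2:
  [-11, 3, 1, 3, -3]
  [-5, 16, 14, 13, -∞]
  [-4, 15, 13, 12, -8]
  [-18, -12, -14, -12, -10]
  [2, 4, 2, -7, 10]
M^⊗3:
  [-6, 11, 9, 8, 2]
  [3, 24, 22, 21, -2]
  [2, 23, 21, 20, -3]
  [-13, -4, -6, -7, -5]
  [7, 12, 10, 9, 15]
M^⊗4:
  [-1, 19, 17, 16, 7]
  [11, 32, 30, 29, 6]
  [10, 31, 29, 28, 5]
  [-8, 4, 2, 1, 0]
  [12, 20, 18, 17, 20]
M^⊗5:
  [6, 27, 25, 24, 12]
  [19, 40, 38, 37, 14]
  [18, 39, 37, 36, 13]
  [-3, 12, 10, 9, 5]
  [17, 28, 26, 25, 25]
Key observation: the optimum is the walk 1->3->2->2->2->2, with weight (-4) + 7 + 8 + 8 + 8 = 27.
Optimal value attained by: walk 1->3->2->2->2->2.
Answer: (M^⊗5)[1][2] = 27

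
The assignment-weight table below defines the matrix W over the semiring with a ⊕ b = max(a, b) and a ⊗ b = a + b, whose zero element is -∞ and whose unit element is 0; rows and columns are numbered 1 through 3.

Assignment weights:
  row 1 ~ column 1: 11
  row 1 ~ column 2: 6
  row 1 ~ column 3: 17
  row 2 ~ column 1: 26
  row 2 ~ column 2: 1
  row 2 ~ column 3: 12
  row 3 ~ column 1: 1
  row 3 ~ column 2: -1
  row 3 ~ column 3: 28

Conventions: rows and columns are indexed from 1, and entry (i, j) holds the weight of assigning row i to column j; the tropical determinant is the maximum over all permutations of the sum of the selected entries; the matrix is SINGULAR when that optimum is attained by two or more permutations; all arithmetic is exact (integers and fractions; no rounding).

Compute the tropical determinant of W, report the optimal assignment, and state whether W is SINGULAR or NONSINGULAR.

σ = (1, 2, 3): 11 + 1 + 28 = 40
σ = (1, 3, 2): 11 + 12 + (-1) = 22
σ = (2, 1, 3): 6 + 26 + 28 = 60
σ = (2, 3, 1): 6 + 12 + 1 = 19
σ = (3, 1, 2): 17 + 26 + (-1) = 42
σ = (3, 2, 1): 17 + 1 + 1 = 19
Optimal value attained by: σ = (2, 1, 3).
Answer: det⊕(W) = 60; verdict: NONSINGULAR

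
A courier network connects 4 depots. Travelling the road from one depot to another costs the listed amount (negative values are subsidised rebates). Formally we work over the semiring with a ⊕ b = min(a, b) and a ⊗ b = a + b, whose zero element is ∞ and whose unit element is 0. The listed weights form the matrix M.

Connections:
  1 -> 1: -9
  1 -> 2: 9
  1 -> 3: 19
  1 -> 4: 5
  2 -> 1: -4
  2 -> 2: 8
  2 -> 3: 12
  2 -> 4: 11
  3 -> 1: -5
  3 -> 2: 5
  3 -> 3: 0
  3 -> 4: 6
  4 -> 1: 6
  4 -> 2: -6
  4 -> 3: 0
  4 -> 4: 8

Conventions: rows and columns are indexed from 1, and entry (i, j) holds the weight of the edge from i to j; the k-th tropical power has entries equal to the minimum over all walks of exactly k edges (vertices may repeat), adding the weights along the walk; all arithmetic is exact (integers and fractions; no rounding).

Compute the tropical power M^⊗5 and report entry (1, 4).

M^⊗2:
  [-18, -1, 5, -4]
  [-13, 5, 11, 1]
  [-14, 0, 0, 0]
  [-10, 2, 0, 5]
M^⊗3:
  [-27, -10, -4, -13]
  [-22, -5, 1, -8]
  [-23, -6, 0, -9]
  [-19, -1, 0, -5]
M^⊗4:
  [-36, -19, -13, -22]
  [-31, -14, -8, -17]
  [-32, -15, -9, -18]
  [-28, -11, -5, -14]
M^⊗5:
  [-45, -28, -22, -31]
  [-40, -23, -17, -26]
  [-41, -24, -18, -27]
  [-37, -20, -14, -23]
Key observation: the optimum is the walk 1->1->1->1->1->4, with weight (-9) + (-9) + (-9) + (-9) + 5 = -31.
Optimal value attained by: walk 1->1->1->1->1->4.
Answer: (M^⊗5)[1][4] = -31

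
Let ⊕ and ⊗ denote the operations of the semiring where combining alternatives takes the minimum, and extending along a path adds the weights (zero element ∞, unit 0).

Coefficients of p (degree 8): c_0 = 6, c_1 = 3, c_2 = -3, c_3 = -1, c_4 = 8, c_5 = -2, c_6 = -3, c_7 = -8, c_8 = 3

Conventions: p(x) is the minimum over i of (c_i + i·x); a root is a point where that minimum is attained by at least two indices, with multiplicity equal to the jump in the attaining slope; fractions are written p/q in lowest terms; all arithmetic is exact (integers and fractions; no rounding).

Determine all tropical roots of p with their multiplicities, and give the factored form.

hull edge (i=0, c=6) to (i=2, c=-3): slope -9/2, span 2
hull edge (i=2, c=-3) to (i=7, c=-8): slope -1, span 5
hull edge (i=7, c=-8) to (i=8, c=3): slope 11, span 1
Factored form: p(x) = 3 ⊗ (x ⊕ (-11)) ⊗ (x ⊕ 1) ⊗ (x ⊕ 1) ⊗ (x ⊕ 1) ⊗ (x ⊕ 1) ⊗ (x ⊕ 1) ⊗ (x ⊕ 9/2) ⊗ (x ⊕ 9/2)
Answer: roots = -11 (mult 1), 1 (mult 5), 9/2 (mult 2)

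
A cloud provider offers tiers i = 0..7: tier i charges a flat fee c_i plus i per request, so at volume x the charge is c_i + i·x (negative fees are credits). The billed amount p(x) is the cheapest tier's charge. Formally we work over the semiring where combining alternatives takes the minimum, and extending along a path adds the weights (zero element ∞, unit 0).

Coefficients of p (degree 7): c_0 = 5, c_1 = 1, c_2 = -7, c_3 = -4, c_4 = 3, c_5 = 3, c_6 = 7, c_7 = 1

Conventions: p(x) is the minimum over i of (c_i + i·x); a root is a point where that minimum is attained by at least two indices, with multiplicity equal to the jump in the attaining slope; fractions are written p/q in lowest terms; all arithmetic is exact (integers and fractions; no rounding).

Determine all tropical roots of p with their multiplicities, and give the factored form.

hull edge (i=0, c=5) to (i=2, c=-7): slope -6, span 2
hull edge (i=2, c=-7) to (i=7, c=1): slope 8/5, span 5
Factored form: p(x) = 1 ⊗ (x ⊕ (-8/5)) ⊗ (x ⊕ (-8/5)) ⊗ (x ⊕ (-8/5)) ⊗ (x ⊕ (-8/5)) ⊗ (x ⊕ (-8/5)) ⊗ (x ⊕ 6) ⊗ (x ⊕ 6)
Answer: roots = -8/5 (mult 5), 6 (mult 2)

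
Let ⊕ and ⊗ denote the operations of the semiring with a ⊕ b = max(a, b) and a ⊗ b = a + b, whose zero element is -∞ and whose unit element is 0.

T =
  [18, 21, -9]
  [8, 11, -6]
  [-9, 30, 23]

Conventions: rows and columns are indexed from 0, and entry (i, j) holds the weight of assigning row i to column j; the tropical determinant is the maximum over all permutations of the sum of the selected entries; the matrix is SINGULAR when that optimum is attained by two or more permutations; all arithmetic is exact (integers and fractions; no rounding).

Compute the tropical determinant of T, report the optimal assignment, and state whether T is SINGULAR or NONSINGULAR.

σ = (0, 1, 2): 18 + 11 + 23 = 52
σ = (0, 2, 1): 18 + (-6) + 30 = 42
σ = (1, 0, 2): 21 + 8 + 23 = 52
σ = (1, 2, 0): 21 + (-6) + (-9) = 6
σ = (2, 0, 1): (-9) + 8 + 30 = 29
σ = (2, 1, 0): (-9) + 11 + (-9) = -7
Optimal value attained by: σ = (0, 1, 2).
Answer: det⊕(T) = 52; verdict: SINGULAR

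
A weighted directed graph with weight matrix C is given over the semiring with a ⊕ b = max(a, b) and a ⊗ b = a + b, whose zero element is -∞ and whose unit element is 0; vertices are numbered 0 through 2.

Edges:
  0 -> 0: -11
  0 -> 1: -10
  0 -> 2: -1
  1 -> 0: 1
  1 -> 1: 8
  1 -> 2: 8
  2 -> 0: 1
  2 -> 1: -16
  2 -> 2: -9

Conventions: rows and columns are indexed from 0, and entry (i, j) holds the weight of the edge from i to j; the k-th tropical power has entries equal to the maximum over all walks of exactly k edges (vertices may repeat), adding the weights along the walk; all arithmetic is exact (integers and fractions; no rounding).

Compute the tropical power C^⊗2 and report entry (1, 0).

C^⊗2:
  [0, -2, -2]
  [9, 16, 16]
  [-8, -8, 0]
Key observation: the optimum is the walk 1->1->0, with weight 8 + 1 = 9.
Optimal value attained by: walk 1->1->0.
Answer: (C^⊗2)[1][0] = 9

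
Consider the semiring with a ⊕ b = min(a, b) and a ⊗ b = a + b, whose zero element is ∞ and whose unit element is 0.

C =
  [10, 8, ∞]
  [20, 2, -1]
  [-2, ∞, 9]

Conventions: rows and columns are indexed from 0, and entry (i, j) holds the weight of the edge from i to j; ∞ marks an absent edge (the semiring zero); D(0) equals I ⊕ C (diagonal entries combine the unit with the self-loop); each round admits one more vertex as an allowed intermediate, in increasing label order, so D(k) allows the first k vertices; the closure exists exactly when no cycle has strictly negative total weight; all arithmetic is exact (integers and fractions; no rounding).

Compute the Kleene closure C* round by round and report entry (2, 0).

D(0):
  [0, 8, ∞]
  [20, 0, -1]
  [-2, ∞, 0]
D(1):
  [0, 8, ∞]
  [20, 0, -1]
  [-2, 6, 0]
D(2):
  [0, 8, 7]
  [20, 0, -1]
  [-2, 6, 0]
D(3):
  [0, 8, 7]
  [-3, 0, -1]
  [-2, 6, 0]
Answer: C*[2][0] = -2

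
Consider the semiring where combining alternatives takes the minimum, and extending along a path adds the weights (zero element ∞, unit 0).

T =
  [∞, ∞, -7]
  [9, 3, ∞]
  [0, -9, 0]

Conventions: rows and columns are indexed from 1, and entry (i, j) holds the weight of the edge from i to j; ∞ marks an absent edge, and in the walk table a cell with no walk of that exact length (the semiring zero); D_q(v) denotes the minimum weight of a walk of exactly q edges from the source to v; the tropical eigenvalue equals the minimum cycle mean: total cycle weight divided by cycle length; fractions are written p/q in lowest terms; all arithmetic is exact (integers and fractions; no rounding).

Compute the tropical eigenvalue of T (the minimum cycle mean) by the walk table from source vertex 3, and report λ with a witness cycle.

q=0: [∞, ∞, 0]
q=1: [0, -9, 0]
q=2: [0, -9, -7]
q=3: [-7, -16, -7]
Optimal cycle mean attained by: cycle 1->3->1, total (-7) + 0, length 2.
Answer: λ = -7/2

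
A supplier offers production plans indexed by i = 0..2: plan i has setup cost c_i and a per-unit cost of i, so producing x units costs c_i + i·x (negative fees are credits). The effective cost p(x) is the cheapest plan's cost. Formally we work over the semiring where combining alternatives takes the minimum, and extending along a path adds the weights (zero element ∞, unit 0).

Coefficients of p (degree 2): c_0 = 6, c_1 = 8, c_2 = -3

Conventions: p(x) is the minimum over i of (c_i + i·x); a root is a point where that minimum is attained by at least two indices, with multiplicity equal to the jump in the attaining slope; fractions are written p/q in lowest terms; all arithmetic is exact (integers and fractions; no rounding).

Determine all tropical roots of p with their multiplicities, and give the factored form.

hull edge (i=0, c=6) to (i=2, c=-3): slope -9/2, span 2
Factored form: p(x) = -3 ⊗ (x ⊕ 9/2) ⊗ (x ⊕ 9/2)
Answer: roots = 9/2 (mult 2)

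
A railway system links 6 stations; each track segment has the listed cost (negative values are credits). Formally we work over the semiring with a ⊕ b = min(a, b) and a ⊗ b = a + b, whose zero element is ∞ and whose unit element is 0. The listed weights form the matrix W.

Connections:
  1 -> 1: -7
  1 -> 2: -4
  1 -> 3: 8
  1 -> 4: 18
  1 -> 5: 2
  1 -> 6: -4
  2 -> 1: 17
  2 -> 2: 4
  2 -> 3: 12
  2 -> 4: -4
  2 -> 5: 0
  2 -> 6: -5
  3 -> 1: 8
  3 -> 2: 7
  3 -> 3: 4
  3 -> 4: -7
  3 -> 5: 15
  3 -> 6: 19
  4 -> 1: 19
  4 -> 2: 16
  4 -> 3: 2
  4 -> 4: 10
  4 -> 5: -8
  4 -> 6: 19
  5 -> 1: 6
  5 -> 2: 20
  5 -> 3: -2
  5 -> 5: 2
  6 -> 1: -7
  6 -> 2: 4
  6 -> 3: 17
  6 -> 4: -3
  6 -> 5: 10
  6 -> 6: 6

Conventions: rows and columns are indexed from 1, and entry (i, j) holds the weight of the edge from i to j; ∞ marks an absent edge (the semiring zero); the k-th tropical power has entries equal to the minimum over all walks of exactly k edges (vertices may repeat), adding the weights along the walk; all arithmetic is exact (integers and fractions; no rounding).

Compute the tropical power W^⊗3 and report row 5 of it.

W^⊗2:
  [-14, -11, 0, -8, -5, -11]
  [-12, -1, -2, -8, -12, -1]
  [1, 4, -5, -3, -15, 2]
  [-2, 9, -10, -5, -6, 11]
  [-1, 2, 0, -9, 4, 2]
  [-14, -11, -1, 0, -11, -11]
W^⊗3:
  [-21, -18, -7, -15, -16, -18]
  [-19, -16, -14, -9, -16, -16]
  [-9, -3, -17, -12, -13, -3]
  [-9, -6, -8, -17, -13, -6]
  [-8, -5, -7, -7, -17, -5]
  [-21, -18, -13, -15, -12, -18]
Answer: row 5 of W^⊗3 = [-8, -5, -7, -7, -17, -5]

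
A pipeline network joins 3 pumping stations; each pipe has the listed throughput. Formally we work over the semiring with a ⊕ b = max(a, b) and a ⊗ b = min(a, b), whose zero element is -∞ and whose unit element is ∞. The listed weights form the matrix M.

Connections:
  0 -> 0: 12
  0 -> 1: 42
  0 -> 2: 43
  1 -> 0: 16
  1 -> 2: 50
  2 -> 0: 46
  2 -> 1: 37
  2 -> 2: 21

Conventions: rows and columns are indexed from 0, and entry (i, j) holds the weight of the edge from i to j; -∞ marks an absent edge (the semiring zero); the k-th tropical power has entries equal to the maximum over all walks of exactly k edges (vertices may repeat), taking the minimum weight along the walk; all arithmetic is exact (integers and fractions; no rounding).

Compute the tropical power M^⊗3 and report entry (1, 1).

M^⊗2:
  [43, 37, 42]
  [46, 37, 21]
  [21, 42, 43]
M^⊗3:
  [42, 42, 43]
  [21, 42, 43]
  [43, 37, 42]
Key observation: the optimum is the walk 1->2->0->1, with weight 50 min 46 min 42 = 42.
Optimal value attained by: walk 1->2->0->1.
Answer: (M^⊗3)[1][1] = 42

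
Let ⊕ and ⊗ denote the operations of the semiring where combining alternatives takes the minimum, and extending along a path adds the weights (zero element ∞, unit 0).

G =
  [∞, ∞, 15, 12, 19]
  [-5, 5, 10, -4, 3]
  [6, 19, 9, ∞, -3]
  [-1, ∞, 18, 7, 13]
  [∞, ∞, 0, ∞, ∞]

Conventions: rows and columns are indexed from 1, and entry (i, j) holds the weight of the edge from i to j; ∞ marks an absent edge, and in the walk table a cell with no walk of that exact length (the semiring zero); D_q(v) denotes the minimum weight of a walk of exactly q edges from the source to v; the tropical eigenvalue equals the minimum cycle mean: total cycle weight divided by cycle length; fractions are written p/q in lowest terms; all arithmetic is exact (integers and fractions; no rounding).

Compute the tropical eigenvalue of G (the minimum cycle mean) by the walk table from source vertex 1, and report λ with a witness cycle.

q=0: [0, ∞, ∞, ∞, ∞]
q=1: [∞, ∞, 15, 12, 19]
q=2: [11, 34, 19, 19, 12]
q=3: [18, 38, 12, 23, 16]
q=4: [18, 31, 16, 30, 9]
q=5: [22, 35, 9, 27, 13]
Optimal cycle mean attained by: cycle 3->5->3, total (-3) + 0, length 2.
Answer: λ = -3/2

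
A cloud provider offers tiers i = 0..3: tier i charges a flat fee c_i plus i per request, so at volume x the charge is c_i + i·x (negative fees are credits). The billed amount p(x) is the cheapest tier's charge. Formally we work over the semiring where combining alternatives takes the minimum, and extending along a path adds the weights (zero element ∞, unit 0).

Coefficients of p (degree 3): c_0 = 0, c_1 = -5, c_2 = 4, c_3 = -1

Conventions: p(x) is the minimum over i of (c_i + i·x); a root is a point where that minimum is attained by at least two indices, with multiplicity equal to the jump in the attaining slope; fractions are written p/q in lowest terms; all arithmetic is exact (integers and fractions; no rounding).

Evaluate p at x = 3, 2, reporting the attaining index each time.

p(3) = min(0+0·3=0, -5+1·3=-2, 4+2·3=10, -1+3·3=8) = -2 (attained by i=1)
p(2) = min(0+0·2=0, -5+1·2=-3, 4+2·2=8, -1+3·2=5) = -3 (attained by i=1)
Answer: p(3) = -2; p(2) = -3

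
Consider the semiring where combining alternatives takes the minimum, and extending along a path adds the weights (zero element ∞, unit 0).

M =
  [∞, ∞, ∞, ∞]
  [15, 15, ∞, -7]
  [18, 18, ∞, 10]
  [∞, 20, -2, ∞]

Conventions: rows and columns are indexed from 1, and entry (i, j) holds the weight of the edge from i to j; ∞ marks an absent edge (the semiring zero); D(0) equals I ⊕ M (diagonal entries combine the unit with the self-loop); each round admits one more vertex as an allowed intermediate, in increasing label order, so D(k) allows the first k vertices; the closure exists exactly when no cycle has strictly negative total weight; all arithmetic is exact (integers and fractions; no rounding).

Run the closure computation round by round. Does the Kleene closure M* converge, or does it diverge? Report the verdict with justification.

D(0):
  [0, ∞, ∞, ∞]
  [15, 0, ∞, -7]
  [18, 18, 0, 10]
  [∞, 20, -2, 0]
D(1):
  [0, ∞, ∞, ∞]
  [15, 0, ∞, -7]
  [18, 18, 0, 10]
  [∞, 20, -2, 0]
D(2):
  [0, ∞, ∞, ∞]
  [15, 0, ∞, -7]
  [18, 18, 0, 10]
  [35, 20, -2, 0]
D(3):
  [0, ∞, ∞, ∞]
  [15, 0, ∞, -7]
  [18, 18, 0, 10]
  [16, 16, -2, 0]
D(4):
  [0, ∞, ∞, ∞]
  [9, 0, -9, -7]
  [18, 18, 0, 10]
  [16, 16, -2, 0]
Key observation: every diagonal entry stays at the unit through all rounds, so no improving cycle exists.
Answer: CONVERGES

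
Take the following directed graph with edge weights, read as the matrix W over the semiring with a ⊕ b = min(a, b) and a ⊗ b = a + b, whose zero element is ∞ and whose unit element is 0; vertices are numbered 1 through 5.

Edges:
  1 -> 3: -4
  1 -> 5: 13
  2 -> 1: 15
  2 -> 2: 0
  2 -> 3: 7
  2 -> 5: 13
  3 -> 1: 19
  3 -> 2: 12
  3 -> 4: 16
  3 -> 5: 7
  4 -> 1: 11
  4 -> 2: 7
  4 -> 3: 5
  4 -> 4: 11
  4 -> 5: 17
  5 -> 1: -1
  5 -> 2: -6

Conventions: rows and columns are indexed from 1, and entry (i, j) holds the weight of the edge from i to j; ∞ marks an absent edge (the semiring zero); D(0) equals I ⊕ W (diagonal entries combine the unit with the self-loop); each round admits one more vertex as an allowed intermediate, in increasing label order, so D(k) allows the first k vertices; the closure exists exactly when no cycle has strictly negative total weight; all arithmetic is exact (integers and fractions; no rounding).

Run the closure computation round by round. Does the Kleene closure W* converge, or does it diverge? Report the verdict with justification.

D(0):
  [0, ∞, -4, ∞, 13]
  [15, 0, 7, ∞, 13]
  [19, 12, 0, 16, 7]
  [11, 7, 5, 0, 17]
  [-1, -6, ∞, ∞, 0]
D(1):
  [0, ∞, -4, ∞, 13]
  [15, 0, 7, ∞, 13]
  [19, 12, 0, 16, 7]
  [11, 7, 5, 0, 17]
  [-1, -6, -5, ∞, 0]
D(2):
  [0, ∞, -4, ∞, 13]
  [15, 0, 7, ∞, 13]
  [19, 12, 0, 16, 7]
  [11, 7, 5, 0, 17]
  [-1, -6, -5, ∞, 0]
D(3):
  [0, 8, -4, 12, 3]
  [15, 0, 7, 23, 13]
  [19, 12, 0, 16, 7]
  [11, 7, 5, 0, 12]
  [-1, -6, -5, 11, 0]
D(4):
  [0, 8, -4, 12, 3]
  [15, 0, 7, 23, 13]
  [19, 12, 0, 16, 7]
  [11, 7, 5, 0, 12]
  [-1, -6, -5, 11, 0]
D(5):
  [0, -3, -4, 12, 3]
  [12, 0, 7, 23, 13]
  [6, 1, 0, 16, 7]
  [11, 6, 5, 0, 12]
  [-1, -6, -5, 11, 0]
Key observation: every diagonal entry stays at the unit through all rounds, so no improving cycle exists.
Answer: CONVERGES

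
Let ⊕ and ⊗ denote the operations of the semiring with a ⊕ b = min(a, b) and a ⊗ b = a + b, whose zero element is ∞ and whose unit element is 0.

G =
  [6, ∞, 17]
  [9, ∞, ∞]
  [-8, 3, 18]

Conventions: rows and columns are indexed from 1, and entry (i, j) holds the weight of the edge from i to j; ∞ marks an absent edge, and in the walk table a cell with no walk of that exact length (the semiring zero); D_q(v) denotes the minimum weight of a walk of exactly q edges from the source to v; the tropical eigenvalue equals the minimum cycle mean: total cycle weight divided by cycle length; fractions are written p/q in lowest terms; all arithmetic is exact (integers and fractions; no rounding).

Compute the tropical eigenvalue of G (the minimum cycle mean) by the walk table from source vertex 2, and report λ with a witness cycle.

q=0: [∞, 0, ∞]
q=1: [9, ∞, ∞]
q=2: [15, ∞, 26]
q=3: [18, 29, 32]
Optimal cycle mean attained by: cycle 1->3->1, total 17 + (-8), length 2.
Answer: λ = 9/2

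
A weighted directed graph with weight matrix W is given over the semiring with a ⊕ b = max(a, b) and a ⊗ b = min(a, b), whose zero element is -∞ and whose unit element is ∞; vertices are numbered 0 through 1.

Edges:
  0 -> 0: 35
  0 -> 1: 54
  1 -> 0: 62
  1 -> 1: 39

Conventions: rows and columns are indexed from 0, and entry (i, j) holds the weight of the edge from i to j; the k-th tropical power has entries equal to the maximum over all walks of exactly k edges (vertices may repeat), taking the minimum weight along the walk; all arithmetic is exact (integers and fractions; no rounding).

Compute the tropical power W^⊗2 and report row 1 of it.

W^⊗2:
  [54, 39]
  [39, 54]
Answer: row 1 of W^⊗2 = [39, 54]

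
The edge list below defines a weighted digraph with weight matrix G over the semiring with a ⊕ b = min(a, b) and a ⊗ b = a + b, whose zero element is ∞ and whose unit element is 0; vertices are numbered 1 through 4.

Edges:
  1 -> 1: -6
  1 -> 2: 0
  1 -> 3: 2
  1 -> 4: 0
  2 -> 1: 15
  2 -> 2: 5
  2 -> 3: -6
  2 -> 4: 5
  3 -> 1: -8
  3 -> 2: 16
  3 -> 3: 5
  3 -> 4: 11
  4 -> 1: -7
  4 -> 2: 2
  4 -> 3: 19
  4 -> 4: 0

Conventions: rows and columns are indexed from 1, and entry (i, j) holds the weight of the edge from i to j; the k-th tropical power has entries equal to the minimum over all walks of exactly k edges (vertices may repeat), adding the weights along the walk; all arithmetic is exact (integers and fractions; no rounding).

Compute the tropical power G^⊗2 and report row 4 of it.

G^⊗2:
  [-12, -6, -6, -6]
  [-14, 7, -1, 5]
  [-14, -8, -6, -8]
  [-13, -7, -5, -7]
Answer: row 4 of G^⊗2 = [-13, -7, -5, -7]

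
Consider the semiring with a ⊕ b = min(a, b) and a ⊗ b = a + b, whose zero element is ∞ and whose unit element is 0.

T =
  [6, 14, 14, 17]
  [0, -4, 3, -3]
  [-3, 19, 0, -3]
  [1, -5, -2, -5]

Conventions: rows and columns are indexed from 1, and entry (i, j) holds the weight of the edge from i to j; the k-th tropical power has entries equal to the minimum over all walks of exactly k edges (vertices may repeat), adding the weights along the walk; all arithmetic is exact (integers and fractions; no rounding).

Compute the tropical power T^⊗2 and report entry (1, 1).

T^⊗2:
  [11, 10, 14, 11]
  [-4, -8, -5, -8]
  [-3, -8, -5, -8]
  [-5, -10, -7, -10]
Key observation: the optimum is the walk 1->3->1, with weight 14 + (-3) = 11.
Optimal value attained by: walk 1->3->1.
Answer: (T^⊗2)[1][1] = 11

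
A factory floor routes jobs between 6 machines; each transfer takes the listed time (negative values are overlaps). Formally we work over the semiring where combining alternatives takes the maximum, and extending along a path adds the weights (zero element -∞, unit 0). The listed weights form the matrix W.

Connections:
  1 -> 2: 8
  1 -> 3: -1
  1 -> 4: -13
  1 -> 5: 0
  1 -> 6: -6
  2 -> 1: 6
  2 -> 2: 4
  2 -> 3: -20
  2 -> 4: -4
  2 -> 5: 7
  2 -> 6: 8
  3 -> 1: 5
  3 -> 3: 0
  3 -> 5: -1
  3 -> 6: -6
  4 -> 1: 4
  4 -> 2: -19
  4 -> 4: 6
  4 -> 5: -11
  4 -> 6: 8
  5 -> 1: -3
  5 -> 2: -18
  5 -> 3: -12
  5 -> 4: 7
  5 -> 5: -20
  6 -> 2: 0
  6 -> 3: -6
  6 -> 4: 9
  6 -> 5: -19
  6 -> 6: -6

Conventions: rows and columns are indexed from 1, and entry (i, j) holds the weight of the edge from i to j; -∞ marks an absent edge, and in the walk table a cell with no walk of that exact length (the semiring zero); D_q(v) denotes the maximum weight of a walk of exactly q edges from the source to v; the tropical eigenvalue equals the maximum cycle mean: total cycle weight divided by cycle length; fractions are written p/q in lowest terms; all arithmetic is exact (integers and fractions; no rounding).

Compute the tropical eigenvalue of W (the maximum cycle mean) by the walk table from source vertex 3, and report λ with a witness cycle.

q=0: [-∞, -∞, 0, -∞, -∞, -∞]
q=1: [5, -∞, 0, -∞, -1, -6]
q=2: [5, 13, 4, 6, 5, -1]
q=3: [19, 17, 4, 12, 20, 21]
q=4: [23, 27, 18, 30, 24, 25]
q=5: [34, 31, 22, 36, 34, 38]
q=6: [40, 42, 33, 47, 38, 44]
Optimal cycle mean attained by: cycle 4->6->4, total 8 + 9, length 2.
Answer: λ = 17/2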